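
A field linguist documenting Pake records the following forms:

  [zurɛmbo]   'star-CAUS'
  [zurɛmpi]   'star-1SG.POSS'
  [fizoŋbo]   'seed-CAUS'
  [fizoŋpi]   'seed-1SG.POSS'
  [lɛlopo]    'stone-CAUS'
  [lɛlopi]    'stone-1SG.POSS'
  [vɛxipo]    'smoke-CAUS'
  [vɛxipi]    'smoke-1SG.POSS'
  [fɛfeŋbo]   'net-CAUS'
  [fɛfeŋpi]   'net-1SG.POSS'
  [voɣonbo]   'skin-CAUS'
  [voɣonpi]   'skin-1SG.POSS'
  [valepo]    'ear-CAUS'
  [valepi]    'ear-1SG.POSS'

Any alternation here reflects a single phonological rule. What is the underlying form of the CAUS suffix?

The CAUS suffix surfaces as [-bo] and [-po], depending on the final segment of the stem.
The 1SG.POSS suffix, which begins with [p], is invariant after every stem; so [p] is not altered by any rule here.
The CAUS suffix is therefore /-bo/ underlyingly, with post-vocalic devoicing: voiced stops become voiceless after a vowel.

/-bo/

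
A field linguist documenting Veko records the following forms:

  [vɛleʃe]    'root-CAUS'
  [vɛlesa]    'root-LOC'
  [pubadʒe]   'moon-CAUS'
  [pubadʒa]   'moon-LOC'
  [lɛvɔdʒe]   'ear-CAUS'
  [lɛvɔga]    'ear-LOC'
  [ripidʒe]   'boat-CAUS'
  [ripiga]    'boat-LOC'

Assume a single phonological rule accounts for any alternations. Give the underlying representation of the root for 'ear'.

/lɛvɔg/

'ear' shows [dʒ] ~ [g] at the end of the stem ([lɛvɔdʒe] vs [lɛvɔga]).
The stem 'moon' ([pubadʒe], [pubadʒa]) shows [dʒ] unchanged in both environments, so [dʒ] cannot be basic with [g] derived before the LOC suffix.
The underlying segment must be /g/; /g/ and /s/ become palato-alveolar [dʒ] and [ʃ] before a front vowel, yielding [dʒ] there.
So 'ear' = /lɛvɔg/.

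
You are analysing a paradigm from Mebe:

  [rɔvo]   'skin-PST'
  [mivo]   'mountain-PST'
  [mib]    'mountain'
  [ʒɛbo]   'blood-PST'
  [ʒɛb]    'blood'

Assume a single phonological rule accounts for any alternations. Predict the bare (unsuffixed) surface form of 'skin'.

The stem for 'mountain' ends in [v] in [mivo] but [b] in [mib].
But 'blood' keeps [b] in both environments ([ʒɛbo], [ʒɛb]), so there is no rule changing /b/ to [v] before the PST suffix.
So /v/ is underlying, and a rule of word-final hardening — voiced fricatives become stops word-finally — gives [b].
The one attested form of 'skin', [rɔvo], shows underlying /rɔv/. Applying the same rule word-finally gives [rɔb].

[rɔb]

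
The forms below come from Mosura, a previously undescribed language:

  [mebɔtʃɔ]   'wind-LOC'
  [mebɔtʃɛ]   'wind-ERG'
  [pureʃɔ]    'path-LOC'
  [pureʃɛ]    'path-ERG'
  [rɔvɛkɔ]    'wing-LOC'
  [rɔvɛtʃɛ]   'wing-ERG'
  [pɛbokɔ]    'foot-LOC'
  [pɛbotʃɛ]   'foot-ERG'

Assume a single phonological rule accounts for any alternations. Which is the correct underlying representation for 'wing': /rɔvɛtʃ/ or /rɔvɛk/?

'wing' shows [k] ~ [tʃ] at the end of the stem ([rɔvɛkɔ] vs [rɔvɛtʃɛ]).
The stem 'wind' ([mebɔtʃɔ], [mebɔtʃɛ]) shows [tʃ] unchanged in both environments, so [tʃ] cannot be basic with [k] derived before the LOC suffix.
The alternation reflects palatalization before a front vowel: /k/ becomes palato-alveolar [tʃ] before a front vowel. /k/ is underlying.

/rɔvɛk/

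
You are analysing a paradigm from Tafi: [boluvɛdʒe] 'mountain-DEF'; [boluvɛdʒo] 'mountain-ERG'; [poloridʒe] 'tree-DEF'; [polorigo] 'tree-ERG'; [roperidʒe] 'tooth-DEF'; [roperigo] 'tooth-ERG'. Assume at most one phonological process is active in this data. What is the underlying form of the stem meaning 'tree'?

/polorig/

The root 'tree' surfaces as [poloridʒe] and [polorigo], with a stem-final [dʒ] ~ [g] alternation.
The stem 'mountain' ([boluvɛdʒe], [boluvɛdʒo]) shows [dʒ] unchanged in both environments, so [dʒ] cannot be basic with [g] derived before the ERG suffix.
Therefore /g/ is basic and [dʒ] is derived by palatalization before a front vowel (/g/ becomes palato-alveolar [dʒ] before a front vowel).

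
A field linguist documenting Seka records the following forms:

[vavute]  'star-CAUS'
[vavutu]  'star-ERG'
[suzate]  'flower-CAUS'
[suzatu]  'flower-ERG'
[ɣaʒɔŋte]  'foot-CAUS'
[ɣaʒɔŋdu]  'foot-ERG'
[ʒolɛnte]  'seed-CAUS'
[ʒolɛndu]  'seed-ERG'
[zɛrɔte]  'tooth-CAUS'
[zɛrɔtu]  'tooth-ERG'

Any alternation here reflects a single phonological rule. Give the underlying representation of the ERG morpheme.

/-du/

The ERG morpheme has two allomorphs, [-du] and [-tu].
The CAUS suffix, which begins with [t], is invariant after every stem; so [t] is not altered by any rule here.
So the underlying form is /-du/, and voiced stops become voiceless after a vowel.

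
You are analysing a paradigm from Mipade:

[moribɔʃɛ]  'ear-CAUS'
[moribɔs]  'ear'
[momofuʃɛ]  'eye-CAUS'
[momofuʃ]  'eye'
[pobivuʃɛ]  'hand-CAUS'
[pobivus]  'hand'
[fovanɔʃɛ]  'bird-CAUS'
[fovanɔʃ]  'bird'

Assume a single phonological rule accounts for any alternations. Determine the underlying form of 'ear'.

The root 'ear' surfaces as [moribɔʃɛ] and [moribɔs], with a stem-final [ʃ] ~ [s] alternation.
If /ʃ/ were underlying and a rule turned it into [s] in isolation, 'bird' would also alternate; but it has [ʃ] in both [fovanɔʃɛ] and [fovanɔʃ].
The underlying segment must be /s/; /s/ becomes palato-alveolar [ʃ] before a front vowel, yielding [ʃ] there.

/moribɔs/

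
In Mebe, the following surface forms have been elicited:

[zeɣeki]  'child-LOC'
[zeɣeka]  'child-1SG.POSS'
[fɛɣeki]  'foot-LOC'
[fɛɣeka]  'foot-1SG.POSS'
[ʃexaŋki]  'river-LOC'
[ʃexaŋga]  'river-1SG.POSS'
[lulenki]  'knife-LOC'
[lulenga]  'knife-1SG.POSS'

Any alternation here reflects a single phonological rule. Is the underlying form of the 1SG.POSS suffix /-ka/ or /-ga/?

/-ga/

The 1SG.POSS suffix surfaces as [-ga] and [-ka], depending on the final segment of the stem.
The LOC suffix, which begins with [k], is invariant after every stem; so [k] is not altered by any rule here.
The 1SG.POSS suffix is therefore /-ga/ underlyingly, with post-vocalic devoicing: voiced stops become voiceless after a vowel.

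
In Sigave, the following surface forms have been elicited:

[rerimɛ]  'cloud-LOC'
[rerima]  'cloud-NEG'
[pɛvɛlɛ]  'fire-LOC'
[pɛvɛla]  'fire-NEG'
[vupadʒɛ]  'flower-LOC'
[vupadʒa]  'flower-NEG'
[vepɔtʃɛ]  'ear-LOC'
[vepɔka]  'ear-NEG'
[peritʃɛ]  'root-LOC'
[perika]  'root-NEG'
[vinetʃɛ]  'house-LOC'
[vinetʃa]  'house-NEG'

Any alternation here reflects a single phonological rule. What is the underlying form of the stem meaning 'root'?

/perik/

In [peritʃɛ] and [perika] the final segment of 'root' alternates: [tʃ] ~ [k].
If /tʃ/ were underlying and a rule turned it into [k] before the NEG suffix, 'house' would also alternate; but it has [tʃ] in both [vinetʃɛ] and [vinetʃa].
The alternation reflects palatalization before a front vowel: /k/ becomes palato-alveolar [tʃ] before a front vowel. /k/ is underlying.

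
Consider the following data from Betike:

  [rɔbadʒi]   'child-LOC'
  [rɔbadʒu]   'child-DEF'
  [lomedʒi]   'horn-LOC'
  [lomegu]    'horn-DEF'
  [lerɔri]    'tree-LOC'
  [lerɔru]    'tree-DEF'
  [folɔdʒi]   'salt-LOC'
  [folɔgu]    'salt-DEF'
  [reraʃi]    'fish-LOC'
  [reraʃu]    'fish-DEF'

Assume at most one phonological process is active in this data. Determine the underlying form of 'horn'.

The root 'horn' surfaces as [lomedʒi] and [lomegu], with a stem-final [dʒ] ~ [g] alternation.
But 'child' keeps [dʒ] in both environments ([rɔbadʒi], [rɔbadʒu]), so there is no rule changing /dʒ/ to [g] before the DEF suffix.
The alternation reflects palatalization before a front vowel: /g/ becomes palato-alveolar [dʒ] before a front vowel. /g/ is underlying.

/lomeg/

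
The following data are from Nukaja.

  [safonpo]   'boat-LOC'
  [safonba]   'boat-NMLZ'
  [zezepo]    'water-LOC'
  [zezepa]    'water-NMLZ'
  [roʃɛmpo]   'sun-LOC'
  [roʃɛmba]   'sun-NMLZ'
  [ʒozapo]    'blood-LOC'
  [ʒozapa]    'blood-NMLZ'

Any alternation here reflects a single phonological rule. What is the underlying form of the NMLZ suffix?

The NMLZ suffix surfaces as [-ba] and [-pa], depending on the final segment of the stem.
The LOC suffix, which begins with [p], is invariant after every stem; so [p] is not altered by any rule here.
The NMLZ suffix is therefore /-ba/ underlyingly, with post-vocalic devoicing: voiced stops become voiceless after a vowel.

/-ba/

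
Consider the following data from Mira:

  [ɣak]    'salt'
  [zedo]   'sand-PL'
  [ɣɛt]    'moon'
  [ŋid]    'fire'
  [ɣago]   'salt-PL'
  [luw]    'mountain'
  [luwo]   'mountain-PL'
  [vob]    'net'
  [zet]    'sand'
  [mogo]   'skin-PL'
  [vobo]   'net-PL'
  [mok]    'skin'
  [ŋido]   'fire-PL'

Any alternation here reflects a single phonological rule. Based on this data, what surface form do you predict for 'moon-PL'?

[ɣɛdo]

The root 'sand' surfaces as [zedo] and [zet], with a stem-final [d] ~ [t] alternation.
But 'fire' keeps [d] in both environments ([ŋido], [ŋid]), so there is no rule changing /d/ to [t] in isolation.
The alternation reflects intervocalic voicing: voiceless stops become voiced between vowels. /t/ is underlying.
The one attested form of 'moon', [ɣɛt], shows underlying /ɣɛt/. Applying the same rule between vowels gives [ɣɛdo].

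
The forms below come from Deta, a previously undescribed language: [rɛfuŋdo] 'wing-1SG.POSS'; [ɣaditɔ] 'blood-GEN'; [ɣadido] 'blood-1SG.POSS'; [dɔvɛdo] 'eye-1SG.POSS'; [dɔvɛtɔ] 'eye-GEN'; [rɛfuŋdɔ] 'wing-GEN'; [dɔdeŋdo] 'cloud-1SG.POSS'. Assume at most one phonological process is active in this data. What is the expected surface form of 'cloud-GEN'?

[dɔdeŋdɔ]

The GEN suffix surfaces as [-dɔ] and [-tɔ], depending on the final segment of the stem.
By contrast the 1SG.POSS suffix keeps its initial [d] throughout — that segment must be underlying.
The GEN suffix is therefore /-tɔ/ underlyingly, with post-nasal voicing: voiceless stops become voiced after a nasal.
After 'cloud', which ends in a nasal, the suffix surfaces as [-dɔ], giving [dɔdeŋdɔ].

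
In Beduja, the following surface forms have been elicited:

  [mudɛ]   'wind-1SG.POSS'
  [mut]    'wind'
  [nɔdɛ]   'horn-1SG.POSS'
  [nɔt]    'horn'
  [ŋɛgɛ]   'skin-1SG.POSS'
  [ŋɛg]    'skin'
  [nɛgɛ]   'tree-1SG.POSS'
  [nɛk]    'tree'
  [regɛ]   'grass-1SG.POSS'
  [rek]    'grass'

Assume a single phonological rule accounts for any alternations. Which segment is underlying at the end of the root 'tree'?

/k/

'tree' shows [g] ~ [k] at the end of the stem ([nɛgɛ] vs [nɛk]).
Compare 'skin', with invariant [g] in [ŋɛgɛ] and [ŋɛg]: an analysis with underlying /g/ and a rule producing [k] in isolation would wrongly predict alternation here too.
Therefore /k/ is basic and [g] is derived by intervocalic voicing (voiceless stops become voiced between vowels).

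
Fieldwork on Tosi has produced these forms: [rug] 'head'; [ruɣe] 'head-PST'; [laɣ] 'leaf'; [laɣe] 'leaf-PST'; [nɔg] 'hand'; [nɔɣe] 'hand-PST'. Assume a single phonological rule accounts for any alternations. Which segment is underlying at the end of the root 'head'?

In [rug] and [ruɣe] the final segment of 'head' alternates: [g] ~ [ɣ].
Compare 'leaf', with invariant [ɣ] in [laɣ] and [laɣe]: an analysis with underlying /ɣ/ and a rule producing [g] in isolation would wrongly predict alternation here too.
Therefore /g/ is basic and [ɣ] is derived by intervocalic spirantization (voiced stops become fricatives between vowels).

/g/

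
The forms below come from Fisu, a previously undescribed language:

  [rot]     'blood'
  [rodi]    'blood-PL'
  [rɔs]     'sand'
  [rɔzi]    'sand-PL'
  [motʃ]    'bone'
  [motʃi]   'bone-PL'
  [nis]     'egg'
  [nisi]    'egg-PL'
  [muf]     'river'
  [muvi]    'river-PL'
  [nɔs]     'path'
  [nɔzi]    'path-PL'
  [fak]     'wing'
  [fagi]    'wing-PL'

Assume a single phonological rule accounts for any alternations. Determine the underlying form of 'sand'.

The root 'sand' surfaces as [rɔs] and [rɔzi], with a stem-final [s] ~ [z] alternation.
If /s/ were underlying and a rule turned it into [z] before the PL suffix, 'egg' would also alternate; but it has [s] in both [nis] and [nisi].
So /z/ is underlying, and a rule of word-final obstruent devoicing — voiced obstruents become voiceless word-finally — gives [s].

/rɔz/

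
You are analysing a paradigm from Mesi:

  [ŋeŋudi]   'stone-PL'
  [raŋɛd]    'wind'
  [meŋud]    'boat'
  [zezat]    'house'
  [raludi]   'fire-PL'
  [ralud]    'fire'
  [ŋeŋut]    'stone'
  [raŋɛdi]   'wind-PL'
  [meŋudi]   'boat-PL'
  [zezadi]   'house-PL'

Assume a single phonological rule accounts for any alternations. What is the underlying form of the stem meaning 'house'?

In [zezat] and [zezadi] the final segment of 'house' alternates: [t] ~ [d].
But 'fire' keeps [d] in both environments ([ralud], [raludi]), so there is no rule changing /d/ to [t] in isolation.
So /t/ is underlying, and a rule of intervocalic voicing — voiceless stops become voiced between vowels — gives [d].

/zezat/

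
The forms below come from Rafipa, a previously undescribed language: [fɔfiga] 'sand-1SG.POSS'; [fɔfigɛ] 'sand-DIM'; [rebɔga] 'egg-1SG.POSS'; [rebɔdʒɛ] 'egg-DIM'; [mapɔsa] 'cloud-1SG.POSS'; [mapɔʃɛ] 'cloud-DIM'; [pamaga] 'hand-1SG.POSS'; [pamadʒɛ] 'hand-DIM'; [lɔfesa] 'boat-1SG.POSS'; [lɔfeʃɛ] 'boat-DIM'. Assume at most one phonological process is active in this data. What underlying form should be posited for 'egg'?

/rebɔdʒ/

'egg' shows [g] ~ [dʒ] at the end of the stem ([rebɔga] vs [rebɔdʒɛ]).
If /g/ were underlying and a rule turned it into [dʒ] before the DIM suffix, 'sand' would also alternate; but it has [g] in both [fɔfiga] and [fɔfigɛ].
So /dʒ/ is underlying, and a rule of depalatalization — palato-alveolar /dʒ/ and /ʃ/ become [g] and [s] when no front vowel follows — gives [g].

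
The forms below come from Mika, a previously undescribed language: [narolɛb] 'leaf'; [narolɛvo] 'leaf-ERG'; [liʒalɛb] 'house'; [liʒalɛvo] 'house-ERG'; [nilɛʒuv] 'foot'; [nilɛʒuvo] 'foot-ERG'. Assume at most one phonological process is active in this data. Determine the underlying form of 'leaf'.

/narolɛb/

The root 'leaf' surfaces as [narolɛb] and [narolɛvo], with a stem-final [b] ~ [v] alternation.
Compare 'foot', with invariant [v] in [nilɛʒuv] and [nilɛʒuvo]: an analysis with underlying /v/ and a rule producing [b] in isolation would wrongly predict alternation here too.
Therefore /b/ is basic and [v] is derived by intervocalic spirantization (voiced stops become fricatives between vowels).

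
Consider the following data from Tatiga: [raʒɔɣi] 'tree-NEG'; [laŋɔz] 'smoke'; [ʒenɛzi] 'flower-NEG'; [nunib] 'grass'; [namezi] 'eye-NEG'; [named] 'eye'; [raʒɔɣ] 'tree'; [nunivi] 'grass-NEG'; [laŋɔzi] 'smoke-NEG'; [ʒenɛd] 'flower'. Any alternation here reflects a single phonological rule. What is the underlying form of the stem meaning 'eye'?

/named/

In [named] and [namezi] the final segment of 'eye' alternates: [d] ~ [z].
Compare 'smoke', with invariant [z] in [laŋɔz] and [laŋɔzi]: an analysis with underlying /z/ and a rule producing [d] in isolation would wrongly predict alternation here too.
Therefore /d/ is basic and [z] is derived by intervocalic spirantization (voiced stops become fricatives between vowels).
The underlying form of 'eye' is therefore /named/.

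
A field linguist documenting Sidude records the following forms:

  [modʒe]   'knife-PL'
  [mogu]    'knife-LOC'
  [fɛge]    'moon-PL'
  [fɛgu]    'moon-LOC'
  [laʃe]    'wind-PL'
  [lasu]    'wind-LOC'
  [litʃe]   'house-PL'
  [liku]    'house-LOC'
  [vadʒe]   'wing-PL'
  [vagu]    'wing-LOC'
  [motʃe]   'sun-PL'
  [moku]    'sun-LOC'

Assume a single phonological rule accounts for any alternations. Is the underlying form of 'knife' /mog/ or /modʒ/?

/modʒ/

In [modʒe] and [mogu] the final segment of 'knife' alternates: [dʒ] ~ [g].
The stem 'moon' ([fɛge], [fɛgu]) shows [g] unchanged in both environments, so [g] cannot be basic with [dʒ] derived before the PL suffix.
The underlying segment must be /dʒ/; palato-alveolar /tʃ/, /dʒ/ and /ʃ/ become [k], [g] and [s] when no front vowel follows, yielding [g] there.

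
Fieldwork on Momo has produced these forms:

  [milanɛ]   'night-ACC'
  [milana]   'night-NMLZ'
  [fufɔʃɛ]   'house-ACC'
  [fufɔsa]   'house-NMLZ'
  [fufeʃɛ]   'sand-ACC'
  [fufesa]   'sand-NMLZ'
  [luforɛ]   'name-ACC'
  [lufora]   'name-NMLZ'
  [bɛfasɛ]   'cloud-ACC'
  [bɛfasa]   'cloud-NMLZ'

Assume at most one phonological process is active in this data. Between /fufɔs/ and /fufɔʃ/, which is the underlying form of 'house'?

/fufɔʃ/

The root 'house' surfaces as [fufɔʃɛ] and [fufɔsa], with a stem-final [ʃ] ~ [s] alternation.
If /s/ were underlying and a rule turned it into [ʃ] before the ACC suffix, 'cloud' would also alternate; but it has [s] in both [bɛfasɛ] and [bɛfasa].
Therefore /ʃ/ is basic and [s] is derived by depalatalization (palato-alveolar /ʃ/ becomes [s] when no front vowel follows).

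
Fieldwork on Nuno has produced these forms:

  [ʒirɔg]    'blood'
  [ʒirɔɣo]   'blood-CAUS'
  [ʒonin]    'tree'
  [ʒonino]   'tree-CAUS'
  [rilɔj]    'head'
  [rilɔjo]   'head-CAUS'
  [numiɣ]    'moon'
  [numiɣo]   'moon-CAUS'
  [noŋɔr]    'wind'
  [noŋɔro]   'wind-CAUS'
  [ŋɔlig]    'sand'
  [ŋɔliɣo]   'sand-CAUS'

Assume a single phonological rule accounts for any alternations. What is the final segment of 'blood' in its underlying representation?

/g/

The root 'blood' surfaces as [ʒirɔg] and [ʒirɔɣo], with a stem-final [g] ~ [ɣ] alternation.
But 'moon' keeps [ɣ] in both environments ([numiɣ], [numiɣo]), so there is no rule changing /ɣ/ to [g] in isolation.
So /g/ is underlying, and a rule of intervocalic spirantization — voiced stops become fricatives between vowels — gives [ɣ].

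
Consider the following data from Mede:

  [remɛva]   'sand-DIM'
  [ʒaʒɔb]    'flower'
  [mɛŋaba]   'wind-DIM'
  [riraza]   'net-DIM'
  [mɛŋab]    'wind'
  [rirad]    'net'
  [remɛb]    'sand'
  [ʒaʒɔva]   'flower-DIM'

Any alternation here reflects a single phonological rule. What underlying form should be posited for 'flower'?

The stem for 'flower' ends in [b] in [ʒaʒɔb] but [v] in [ʒaʒɔva].
The stem 'wind' ([mɛŋab], [mɛŋaba]) shows [b] unchanged in both environments, so [b] cannot be basic with [v] derived before the DIM suffix.
So /v/ is underlying, and a rule of word-final hardening — voiced fricatives become stops word-finally — gives [b].
So 'flower' = /ʒaʒɔv/.

/ʒaʒɔv/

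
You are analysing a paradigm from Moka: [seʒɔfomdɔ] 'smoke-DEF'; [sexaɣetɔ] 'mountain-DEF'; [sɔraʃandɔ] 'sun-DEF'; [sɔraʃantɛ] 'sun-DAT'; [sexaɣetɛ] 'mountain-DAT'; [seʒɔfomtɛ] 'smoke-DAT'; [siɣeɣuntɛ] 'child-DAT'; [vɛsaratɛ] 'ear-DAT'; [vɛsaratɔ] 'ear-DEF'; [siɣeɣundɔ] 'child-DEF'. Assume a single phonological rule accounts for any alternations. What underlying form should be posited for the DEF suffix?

/-dɔ/

The DEF suffix surfaces as [-dɔ] and [-tɔ], depending on the final segment of the stem.
By contrast the DAT suffix keeps its initial [t] throughout — that segment must be underlying.
The DEF suffix is therefore /-dɔ/ underlyingly, with post-vocalic devoicing: voiced stops become voiceless after a vowel.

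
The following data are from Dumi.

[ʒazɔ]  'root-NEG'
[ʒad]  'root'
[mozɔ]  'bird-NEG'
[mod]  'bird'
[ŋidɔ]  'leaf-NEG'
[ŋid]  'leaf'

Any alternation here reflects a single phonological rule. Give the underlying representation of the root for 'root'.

In [ʒazɔ] and [ʒad] the final segment of 'root' alternates: [z] ~ [d].
Compare 'leaf', with invariant [d] in [ŋidɔ] and [ŋid]: an analysis with underlying /d/ and a rule producing [z] before the NEG suffix would wrongly predict alternation here too.
The underlying segment must be /z/; voiced fricatives become stops word-finally, yielding [d] there.
The underlying form of 'root' is therefore /ʒaz/.

/ʒaz/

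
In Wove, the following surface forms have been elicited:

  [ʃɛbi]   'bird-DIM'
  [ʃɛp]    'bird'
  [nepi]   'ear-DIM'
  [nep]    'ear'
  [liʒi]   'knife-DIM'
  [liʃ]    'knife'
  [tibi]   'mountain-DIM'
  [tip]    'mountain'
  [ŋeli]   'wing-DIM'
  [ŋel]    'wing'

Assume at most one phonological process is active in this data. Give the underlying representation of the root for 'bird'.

/ʃɛb/

The root 'bird' surfaces as [ʃɛbi] and [ʃɛp], with a stem-final [b] ~ [p] alternation.
The stem 'ear' ([nepi], [nep]) shows [p] unchanged in both environments, so [p] cannot be basic with [b] derived before the DIM suffix.
The underlying segment must be /b/; voiced obstruents become voiceless word-finally, yielding [p] there.
So 'bird' = /ʃɛb/.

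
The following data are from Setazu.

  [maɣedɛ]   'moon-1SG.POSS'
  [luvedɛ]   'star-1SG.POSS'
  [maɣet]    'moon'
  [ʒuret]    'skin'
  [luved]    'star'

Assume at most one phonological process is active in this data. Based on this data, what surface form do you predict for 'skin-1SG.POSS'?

[ʒuredɛ]

The root 'moon' surfaces as [maɣet] and [maɣedɛ], with a stem-final [t] ~ [d] alternation.
If /d/ were underlying and a rule turned it into [t] in isolation, 'star' would also alternate; but it has [d] in both [luved] and [luvedɛ].
The underlying segment must be /t/; voiceless stops become voiced between vowels, yielding [d] there.
From [ʒuret] the stem 'skin' is /ʒuret/; between vowels this yields [ʒuredɛ].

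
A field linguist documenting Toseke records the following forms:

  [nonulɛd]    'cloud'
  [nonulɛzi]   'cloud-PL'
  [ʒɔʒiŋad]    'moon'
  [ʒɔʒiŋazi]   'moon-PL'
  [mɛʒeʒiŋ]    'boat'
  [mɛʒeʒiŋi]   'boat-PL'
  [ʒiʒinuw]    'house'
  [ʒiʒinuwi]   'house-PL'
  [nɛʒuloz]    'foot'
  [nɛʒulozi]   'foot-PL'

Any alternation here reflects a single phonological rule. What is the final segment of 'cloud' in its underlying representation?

/d/

'cloud' shows [d] ~ [z] at the end of the stem ([nonulɛd] vs [nonulɛzi]).
The stem 'foot' ([nɛʒuloz], [nɛʒulozi]) shows [z] unchanged in both environments, so [z] cannot be basic with [d] derived in isolation.
Therefore /d/ is basic and [z] is derived by intervocalic spirantization (voiced stops become fricatives between vowels).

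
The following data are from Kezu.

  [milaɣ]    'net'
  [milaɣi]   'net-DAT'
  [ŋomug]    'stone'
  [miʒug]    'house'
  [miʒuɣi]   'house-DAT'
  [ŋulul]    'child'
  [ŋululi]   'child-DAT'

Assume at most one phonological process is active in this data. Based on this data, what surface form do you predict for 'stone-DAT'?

[ŋomuɣi]

'house' shows [g] ~ [ɣ] at the end of the stem ([miʒug] vs [miʒuɣi]).
Compare 'net', with invariant [ɣ] in [milaɣ] and [milaɣi]: an analysis with underlying /ɣ/ and a rule producing [g] in isolation would wrongly predict alternation here too.
Therefore /g/ is basic and [ɣ] is derived by intervocalic spirantization (voiced stops become fricatives between vowels).
From [ŋomug] the stem 'stone' is /ŋomug/; between vowels this yields [ŋomuɣi].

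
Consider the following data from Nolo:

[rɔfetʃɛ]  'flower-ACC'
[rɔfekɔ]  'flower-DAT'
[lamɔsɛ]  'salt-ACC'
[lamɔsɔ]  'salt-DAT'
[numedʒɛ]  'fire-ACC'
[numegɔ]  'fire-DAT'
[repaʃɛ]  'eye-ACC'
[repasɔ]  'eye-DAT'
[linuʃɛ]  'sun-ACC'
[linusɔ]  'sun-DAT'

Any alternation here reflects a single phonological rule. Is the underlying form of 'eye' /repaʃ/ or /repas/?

/repaʃ/

'eye' shows [ʃ] ~ [s] at the end of the stem ([repaʃɛ] vs [repasɔ]).
The stem 'salt' ([lamɔsɛ], [lamɔsɔ]) shows [s] unchanged in both environments, so [s] cannot be basic with [ʃ] derived before the ACC suffix.
The alternation reflects depalatalization: palato-alveolar /tʃ/, /dʒ/ and /ʃ/ become [k], [g] and [s] when no front vowel follows. /ʃ/ is underlying.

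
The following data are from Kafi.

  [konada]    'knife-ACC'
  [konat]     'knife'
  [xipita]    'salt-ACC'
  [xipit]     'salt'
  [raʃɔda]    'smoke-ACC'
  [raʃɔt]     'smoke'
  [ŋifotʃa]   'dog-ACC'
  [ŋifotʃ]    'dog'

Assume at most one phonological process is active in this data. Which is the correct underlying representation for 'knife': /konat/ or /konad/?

The root 'knife' surfaces as [konada] and [konat], with a stem-final [d] ~ [t] alternation.
The stem 'salt' ([xipita], [xipit]) shows [t] unchanged in both environments, so [t] cannot be basic with [d] derived before the ACC suffix.
Therefore /d/ is basic and [t] is derived by word-final obstruent devoicing (voiced obstruents become voiceless word-finally).

/konad/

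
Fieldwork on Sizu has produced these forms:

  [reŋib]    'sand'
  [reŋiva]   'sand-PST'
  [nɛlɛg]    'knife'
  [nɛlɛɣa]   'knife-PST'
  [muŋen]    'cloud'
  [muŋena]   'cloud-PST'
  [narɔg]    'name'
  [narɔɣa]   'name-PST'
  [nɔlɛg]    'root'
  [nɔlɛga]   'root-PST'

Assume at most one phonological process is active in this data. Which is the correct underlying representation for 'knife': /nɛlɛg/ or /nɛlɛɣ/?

/nɛlɛɣ/

'knife' shows [g] ~ [ɣ] at the end of the stem ([nɛlɛg] vs [nɛlɛɣa]).
But 'root' keeps [g] in both environments ([nɔlɛg], [nɔlɛga]), so there is no rule changing /g/ to [ɣ] before the PST suffix.
So /ɣ/ is underlying, and a rule of word-final hardening — voiced fricatives become stops word-finally — gives [g].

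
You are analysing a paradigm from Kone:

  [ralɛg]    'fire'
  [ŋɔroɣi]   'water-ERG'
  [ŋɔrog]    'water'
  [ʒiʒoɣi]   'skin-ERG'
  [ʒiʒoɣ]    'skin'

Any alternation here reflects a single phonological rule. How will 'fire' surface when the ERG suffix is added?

[ralɛɣi]

The root 'water' surfaces as [ŋɔroɣi] and [ŋɔrog], with a stem-final [ɣ] ~ [g] alternation.
Compare 'skin', with invariant [ɣ] in [ʒiʒoɣi] and [ʒiʒoɣ]: an analysis with underlying /ɣ/ and a rule producing [g] in isolation would wrongly predict alternation here too.
Therefore /g/ is basic and [ɣ] is derived by intervocalic spirantization (voiced stops become fricatives between vowels).
The one attested form of 'fire', [ralɛg], shows underlying /ralɛg/. Applying the same rule between vowels gives [ralɛɣi].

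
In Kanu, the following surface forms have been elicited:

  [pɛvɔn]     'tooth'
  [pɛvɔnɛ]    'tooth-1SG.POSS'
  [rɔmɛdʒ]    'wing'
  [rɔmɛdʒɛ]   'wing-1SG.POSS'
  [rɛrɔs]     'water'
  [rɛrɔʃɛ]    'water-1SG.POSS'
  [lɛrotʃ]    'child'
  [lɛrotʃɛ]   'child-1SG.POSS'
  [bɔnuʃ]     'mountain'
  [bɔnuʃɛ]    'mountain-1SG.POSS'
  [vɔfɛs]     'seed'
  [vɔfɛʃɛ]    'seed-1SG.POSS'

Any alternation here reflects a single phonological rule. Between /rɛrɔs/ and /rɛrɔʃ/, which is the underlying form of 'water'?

The root 'water' surfaces as [rɛrɔs] and [rɛrɔʃɛ], with a stem-final [s] ~ [ʃ] alternation.
But 'mountain' keeps [ʃ] in both environments ([bɔnuʃ], [bɔnuʃɛ]), so there is no rule changing /ʃ/ to [s] in isolation.
The alternation reflects palatalization before a front vowel: /s/ becomes palato-alveolar [ʃ] before a front vowel. /s/ is underlying.

/rɛrɔs/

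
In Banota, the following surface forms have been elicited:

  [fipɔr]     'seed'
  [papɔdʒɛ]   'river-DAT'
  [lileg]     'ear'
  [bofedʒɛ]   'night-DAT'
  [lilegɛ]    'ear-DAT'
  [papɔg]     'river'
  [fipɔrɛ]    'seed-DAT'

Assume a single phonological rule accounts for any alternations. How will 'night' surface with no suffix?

[bofeg]

In [papɔg] and [papɔdʒɛ] the final segment of 'river' alternates: [g] ~ [dʒ].
If /g/ were underlying and a rule turned it into [dʒ] before the DAT suffix, 'ear' would also alternate; but it has [g] in both [lileg] and [lilegɛ].
The underlying segment must be /dʒ/; palato-alveolar /dʒ/ becomes [g] when no front vowel follows, yielding [g] there.
The one attested form of 'night', [bofedʒɛ], shows underlying /bofedʒ/. Applying the same rule when no front vowel follows gives [bofeg].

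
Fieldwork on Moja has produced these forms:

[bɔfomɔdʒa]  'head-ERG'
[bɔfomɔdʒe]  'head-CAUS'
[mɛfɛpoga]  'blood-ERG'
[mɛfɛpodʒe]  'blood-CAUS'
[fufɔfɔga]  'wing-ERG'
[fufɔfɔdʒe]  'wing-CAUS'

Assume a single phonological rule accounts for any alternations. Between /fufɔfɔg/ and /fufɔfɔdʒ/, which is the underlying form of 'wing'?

/fufɔfɔg/

The stem for 'wing' ends in [g] in [fufɔfɔga] but [dʒ] in [fufɔfɔdʒe].
The stem 'head' ([bɔfomɔdʒa], [bɔfomɔdʒe]) shows [dʒ] unchanged in both environments, so [dʒ] cannot be basic with [g] derived before the ERG suffix.
The underlying segment must be /g/; /g/ becomes palato-alveolar [dʒ] before a front vowel, yielding [dʒ] there.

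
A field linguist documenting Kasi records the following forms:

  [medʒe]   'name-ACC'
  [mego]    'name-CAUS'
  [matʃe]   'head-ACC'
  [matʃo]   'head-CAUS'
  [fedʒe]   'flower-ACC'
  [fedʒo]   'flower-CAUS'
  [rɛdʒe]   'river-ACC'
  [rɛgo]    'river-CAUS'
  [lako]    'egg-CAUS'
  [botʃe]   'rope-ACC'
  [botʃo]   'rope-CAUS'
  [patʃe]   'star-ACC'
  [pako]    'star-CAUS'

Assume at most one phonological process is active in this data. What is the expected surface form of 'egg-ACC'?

The root 'star' surfaces as [patʃe] and [pako], with a stem-final [tʃ] ~ [k] alternation.
Compare 'head', with invariant [tʃ] in [matʃe] and [matʃo]: an analysis with underlying /tʃ/ and a rule producing [k] before the CAUS suffix would wrongly predict alternation here too.
The alternation reflects palatalization before a front vowel: /k/ and /g/ become palato-alveolar [tʃ] and [dʒ] before a front vowel. /k/ is underlying.
The one attested form of 'egg', [lako], shows underlying /lak/. Applying the same rule before a front vowel gives [latʃe].

[latʃe]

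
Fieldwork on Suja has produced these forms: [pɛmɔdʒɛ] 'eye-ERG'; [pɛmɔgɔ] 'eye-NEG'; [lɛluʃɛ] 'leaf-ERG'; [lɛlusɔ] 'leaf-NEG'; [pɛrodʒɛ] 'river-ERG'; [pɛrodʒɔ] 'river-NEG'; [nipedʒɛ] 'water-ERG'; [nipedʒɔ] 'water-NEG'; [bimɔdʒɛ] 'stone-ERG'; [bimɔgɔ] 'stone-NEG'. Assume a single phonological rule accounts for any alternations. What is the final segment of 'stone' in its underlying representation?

The root 'stone' surfaces as [bimɔdʒɛ] and [bimɔgɔ], with a stem-final [dʒ] ~ [g] alternation.
Compare 'river', with invariant [dʒ] in [pɛrodʒɛ] and [pɛrodʒɔ]: an analysis with underlying /dʒ/ and a rule producing [g] before the NEG suffix would wrongly predict alternation here too.
The alternation reflects palatalization before a front vowel: /g/ and /s/ become palato-alveolar [dʒ] and [ʃ] before a front vowel. /g/ is underlying.

/g/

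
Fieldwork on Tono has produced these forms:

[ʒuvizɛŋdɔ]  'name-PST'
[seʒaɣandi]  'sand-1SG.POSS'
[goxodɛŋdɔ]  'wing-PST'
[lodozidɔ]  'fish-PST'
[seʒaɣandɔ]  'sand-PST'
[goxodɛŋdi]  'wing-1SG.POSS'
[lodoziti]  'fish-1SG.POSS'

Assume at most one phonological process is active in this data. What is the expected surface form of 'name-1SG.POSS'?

The 1SG.POSS suffix surfaces as [-di] and [-ti], depending on the final segment of the stem.
By contrast the PST suffix keeps its initial [d] throughout — that segment must be underlying.
The 1SG.POSS suffix is therefore /-ti/ underlyingly, with post-nasal voicing: voiceless stops become voiced after a nasal.
After 'name', which ends in a nasal, the suffix surfaces as [-di], giving [ʒuvizɛŋdi].

[ʒuvizɛŋdi]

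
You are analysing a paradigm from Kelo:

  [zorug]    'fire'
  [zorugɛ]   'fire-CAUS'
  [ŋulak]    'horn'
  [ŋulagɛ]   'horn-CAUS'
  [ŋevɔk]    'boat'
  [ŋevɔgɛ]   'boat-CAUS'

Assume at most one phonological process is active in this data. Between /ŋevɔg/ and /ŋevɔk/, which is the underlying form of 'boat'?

/ŋevɔk/

The root 'boat' surfaces as [ŋevɔk] and [ŋevɔgɛ], with a stem-final [k] ~ [g] alternation.
If /g/ were underlying and a rule turned it into [k] in isolation, 'fire' would also alternate; but it has [g] in both [zorug] and [zorugɛ].
The underlying segment must be /k/; voiceless stops become voiced between vowels, yielding [g] there.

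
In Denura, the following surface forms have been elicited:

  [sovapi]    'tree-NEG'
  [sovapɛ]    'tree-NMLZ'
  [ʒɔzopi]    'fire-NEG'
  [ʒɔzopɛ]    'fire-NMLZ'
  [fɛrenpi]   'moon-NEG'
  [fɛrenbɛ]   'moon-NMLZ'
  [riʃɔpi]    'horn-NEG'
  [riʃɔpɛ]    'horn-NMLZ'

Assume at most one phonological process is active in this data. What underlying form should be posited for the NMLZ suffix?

/-bɛ/

The NMLZ suffix surfaces as [-bɛ] and [-pɛ], depending on the final segment of the stem.
The NEG suffix, which begins with [p], is invariant after every stem; so [p] is not altered by any rule here.
So the underlying form is /-bɛ/, and voiced stops become voiceless after a vowel.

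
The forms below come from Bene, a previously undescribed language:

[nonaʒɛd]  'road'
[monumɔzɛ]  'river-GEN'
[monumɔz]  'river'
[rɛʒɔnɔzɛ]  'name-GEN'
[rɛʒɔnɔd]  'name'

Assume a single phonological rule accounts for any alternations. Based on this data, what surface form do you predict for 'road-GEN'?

The stem for 'name' ends in [z] in [rɛʒɔnɔzɛ] but [d] in [rɛʒɔnɔd].
Compare 'river', with invariant [z] in [monumɔzɛ] and [monumɔz]: an analysis with underlying /z/ and a rule producing [d] in isolation would wrongly predict alternation here too.
The alternation reflects intervocalic spirantization: voiced stops become fricatives between vowels. /d/ is underlying.
The one attested form of 'road', [nonaʒɛd], shows underlying /nonaʒɛd/. Applying the same rule between vowels gives [nonaʒɛzɛ].

[nonaʒɛzɛ]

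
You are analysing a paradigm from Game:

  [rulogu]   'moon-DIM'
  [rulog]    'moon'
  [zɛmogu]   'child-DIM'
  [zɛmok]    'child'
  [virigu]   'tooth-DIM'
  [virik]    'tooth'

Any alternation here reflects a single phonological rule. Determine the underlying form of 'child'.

'child' shows [g] ~ [k] at the end of the stem ([zɛmogu] vs [zɛmok]).
But 'moon' keeps [g] in both environments ([rulogu], [rulog]), so there is no rule changing /g/ to [k] in isolation.
Therefore /k/ is basic and [g] is derived by intervocalic voicing (voiceless stops become voiced between vowels).
Hence 'child' is /zɛmok/ underlyingly.

/zɛmok/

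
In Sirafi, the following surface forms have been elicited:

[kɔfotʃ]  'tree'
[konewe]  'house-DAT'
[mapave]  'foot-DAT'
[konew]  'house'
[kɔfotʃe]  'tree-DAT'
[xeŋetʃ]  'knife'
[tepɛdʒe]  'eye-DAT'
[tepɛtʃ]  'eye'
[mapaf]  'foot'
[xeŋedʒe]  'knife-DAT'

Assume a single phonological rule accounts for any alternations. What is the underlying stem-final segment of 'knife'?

'knife' shows [tʃ] ~ [dʒ] at the end of the stem ([xeŋetʃ] vs [xeŋedʒe]).
The stem 'tree' ([kɔfotʃ], [kɔfotʃe]) shows [tʃ] unchanged in both environments, so [tʃ] cannot be basic with [dʒ] derived before the DAT suffix.
Therefore /dʒ/ is basic and [tʃ] is derived by word-final obstruent devoicing (voiced obstruents become voiceless word-finally).

/dʒ/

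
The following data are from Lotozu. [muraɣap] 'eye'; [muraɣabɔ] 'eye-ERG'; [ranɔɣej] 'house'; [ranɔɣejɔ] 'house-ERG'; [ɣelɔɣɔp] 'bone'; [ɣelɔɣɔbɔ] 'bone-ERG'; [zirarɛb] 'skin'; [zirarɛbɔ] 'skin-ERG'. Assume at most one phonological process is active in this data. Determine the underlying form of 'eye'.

'eye' shows [p] ~ [b] at the end of the stem ([muraɣap] vs [muraɣabɔ]).
But 'skin' keeps [b] in both environments ([zirarɛb], [zirarɛbɔ]), so there is no rule changing /b/ to [p] in isolation.
So /p/ is underlying, and a rule of intervocalic voicing — voiceless stops become voiced between vowels — gives [b].

/muraɣap/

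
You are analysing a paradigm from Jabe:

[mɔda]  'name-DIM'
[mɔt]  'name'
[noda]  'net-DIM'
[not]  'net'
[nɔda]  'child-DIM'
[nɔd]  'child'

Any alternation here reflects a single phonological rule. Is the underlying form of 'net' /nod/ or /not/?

In [noda] and [not] the final segment of 'net' alternates: [d] ~ [t].
If /d/ were underlying and a rule turned it into [t] in isolation, 'child' would also alternate; but it has [d] in both [nɔda] and [nɔd].
Therefore /t/ is basic and [d] is derived by intervocalic voicing (voiceless stops become voiced between vowels).

/not/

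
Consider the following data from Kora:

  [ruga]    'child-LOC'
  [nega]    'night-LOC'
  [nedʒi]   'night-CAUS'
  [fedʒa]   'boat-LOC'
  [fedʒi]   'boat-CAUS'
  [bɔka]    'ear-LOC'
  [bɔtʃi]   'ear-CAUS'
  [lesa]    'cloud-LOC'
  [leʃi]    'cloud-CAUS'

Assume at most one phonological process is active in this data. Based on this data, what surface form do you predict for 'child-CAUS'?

'night' shows [g] ~ [dʒ] at the end of the stem ([nega] vs [nedʒi]).
If /dʒ/ were underlying and a rule turned it into [g] before the LOC suffix, 'boat' would also alternate; but it has [dʒ] in both [fedʒa] and [fedʒi].
Therefore /g/ is basic and [dʒ] is derived by palatalization before a front vowel (/k/, /g/ and /s/ become palato-alveolar [tʃ], [dʒ] and [ʃ] before a front vowel).
From [ruga] the stem 'child' is /rug/; before a front vowel this yields [rudʒi].

[rudʒi]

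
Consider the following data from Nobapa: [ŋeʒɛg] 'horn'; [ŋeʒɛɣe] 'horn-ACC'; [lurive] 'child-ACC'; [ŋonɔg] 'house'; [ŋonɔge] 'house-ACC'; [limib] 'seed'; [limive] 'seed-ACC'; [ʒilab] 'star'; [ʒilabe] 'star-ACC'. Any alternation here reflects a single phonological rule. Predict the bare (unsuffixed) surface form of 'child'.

In [limib] and [limive] the final segment of 'seed' alternates: [b] ~ [v].
Compare 'star', with invariant [b] in [ʒilab] and [ʒilabe]: an analysis with underlying /b/ and a rule producing [v] before the ACC suffix would wrongly predict alternation here too.
So /v/ is underlying, and a rule of word-final hardening — voiced fricatives become stops word-finally — gives [b].
The one attested form of 'child', [lurive], shows underlying /luriv/. Applying the same rule word-finally gives [lurib].

[lurib]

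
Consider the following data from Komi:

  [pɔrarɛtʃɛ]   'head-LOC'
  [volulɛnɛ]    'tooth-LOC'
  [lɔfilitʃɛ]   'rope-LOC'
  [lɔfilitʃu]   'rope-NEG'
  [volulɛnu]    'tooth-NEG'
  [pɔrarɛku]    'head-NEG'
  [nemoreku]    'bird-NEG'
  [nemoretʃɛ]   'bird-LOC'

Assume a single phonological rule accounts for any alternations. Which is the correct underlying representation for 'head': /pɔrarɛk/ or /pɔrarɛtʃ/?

/pɔrarɛk/

In [pɔrarɛtʃɛ] and [pɔrarɛku] the final segment of 'head' alternates: [tʃ] ~ [k].
If /tʃ/ were underlying and a rule turned it into [k] before the NEG suffix, 'rope' would also alternate; but it has [tʃ] in both [lɔfilitʃɛ] and [lɔfilitʃu].
Therefore /k/ is basic and [tʃ] is derived by palatalization before a front vowel (/k/ becomes palato-alveolar [tʃ] before a front vowel).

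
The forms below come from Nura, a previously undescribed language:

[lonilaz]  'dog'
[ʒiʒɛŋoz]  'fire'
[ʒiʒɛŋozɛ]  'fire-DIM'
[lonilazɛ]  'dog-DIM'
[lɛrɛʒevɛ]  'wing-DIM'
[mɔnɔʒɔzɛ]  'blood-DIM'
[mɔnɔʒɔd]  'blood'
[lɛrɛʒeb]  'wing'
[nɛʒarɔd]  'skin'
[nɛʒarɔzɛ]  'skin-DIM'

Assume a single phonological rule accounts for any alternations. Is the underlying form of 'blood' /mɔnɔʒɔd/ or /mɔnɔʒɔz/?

In [mɔnɔʒɔzɛ] and [mɔnɔʒɔd] the final segment of 'blood' alternates: [z] ~ [d].
If /z/ were underlying and a rule turned it into [d] in isolation, 'fire' would also alternate; but it has [z] in both [ʒiʒɛŋozɛ] and [ʒiʒɛŋoz].
So /d/ is underlying, and a rule of intervocalic spirantization — voiced stops become fricatives between vowels — gives [z].

/mɔnɔʒɔd/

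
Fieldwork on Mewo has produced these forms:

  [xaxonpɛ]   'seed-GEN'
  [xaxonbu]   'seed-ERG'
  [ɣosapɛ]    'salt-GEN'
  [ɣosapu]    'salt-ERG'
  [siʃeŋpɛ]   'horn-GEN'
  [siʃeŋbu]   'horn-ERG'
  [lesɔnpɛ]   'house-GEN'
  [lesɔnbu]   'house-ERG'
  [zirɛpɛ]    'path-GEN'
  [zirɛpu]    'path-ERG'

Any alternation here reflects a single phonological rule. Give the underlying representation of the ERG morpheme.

/-bu/

The ERG suffix surfaces as [-bu] and [-pu], depending on the final segment of the stem.
The GEN suffix, which begins with [p], is invariant after every stem; so [p] is not altered by any rule here.
So the underlying form is /-bu/, and voiced stops become voiceless after a vowel.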